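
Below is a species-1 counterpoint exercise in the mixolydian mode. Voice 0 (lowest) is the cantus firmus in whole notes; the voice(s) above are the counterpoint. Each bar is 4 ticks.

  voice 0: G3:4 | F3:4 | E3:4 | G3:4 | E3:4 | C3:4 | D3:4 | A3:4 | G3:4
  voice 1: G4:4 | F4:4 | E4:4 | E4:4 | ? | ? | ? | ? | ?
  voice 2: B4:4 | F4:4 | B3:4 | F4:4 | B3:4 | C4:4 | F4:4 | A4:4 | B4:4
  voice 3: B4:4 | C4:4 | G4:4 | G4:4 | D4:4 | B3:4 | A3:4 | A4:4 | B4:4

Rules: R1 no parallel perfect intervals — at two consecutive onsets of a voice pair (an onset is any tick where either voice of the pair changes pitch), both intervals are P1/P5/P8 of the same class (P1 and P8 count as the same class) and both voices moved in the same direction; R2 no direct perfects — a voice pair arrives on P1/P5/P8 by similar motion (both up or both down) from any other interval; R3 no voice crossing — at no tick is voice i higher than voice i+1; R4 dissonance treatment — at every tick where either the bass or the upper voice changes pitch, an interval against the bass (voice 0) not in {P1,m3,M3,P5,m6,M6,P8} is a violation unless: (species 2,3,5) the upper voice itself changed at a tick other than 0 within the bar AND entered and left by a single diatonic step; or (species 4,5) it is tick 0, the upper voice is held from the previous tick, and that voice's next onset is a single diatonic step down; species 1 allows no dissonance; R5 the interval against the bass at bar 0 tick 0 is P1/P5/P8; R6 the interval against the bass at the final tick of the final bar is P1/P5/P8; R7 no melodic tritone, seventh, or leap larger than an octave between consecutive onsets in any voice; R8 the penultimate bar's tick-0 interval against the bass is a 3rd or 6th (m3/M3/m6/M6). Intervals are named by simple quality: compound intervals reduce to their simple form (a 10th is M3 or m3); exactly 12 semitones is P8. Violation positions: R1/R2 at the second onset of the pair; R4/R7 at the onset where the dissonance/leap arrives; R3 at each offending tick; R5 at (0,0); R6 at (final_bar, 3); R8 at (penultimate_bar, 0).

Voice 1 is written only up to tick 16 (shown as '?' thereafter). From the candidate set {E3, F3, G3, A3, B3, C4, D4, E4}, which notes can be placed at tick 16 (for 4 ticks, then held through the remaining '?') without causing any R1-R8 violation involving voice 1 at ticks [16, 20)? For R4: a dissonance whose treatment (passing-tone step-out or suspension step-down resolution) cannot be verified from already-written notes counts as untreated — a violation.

E3: violates R2
F3: violates R4,R7
G3: violates R2
A3: violates R4
B3: violates R2
C4: violates R3
D4: violates R2,R3,R4
E4: violates R3

{}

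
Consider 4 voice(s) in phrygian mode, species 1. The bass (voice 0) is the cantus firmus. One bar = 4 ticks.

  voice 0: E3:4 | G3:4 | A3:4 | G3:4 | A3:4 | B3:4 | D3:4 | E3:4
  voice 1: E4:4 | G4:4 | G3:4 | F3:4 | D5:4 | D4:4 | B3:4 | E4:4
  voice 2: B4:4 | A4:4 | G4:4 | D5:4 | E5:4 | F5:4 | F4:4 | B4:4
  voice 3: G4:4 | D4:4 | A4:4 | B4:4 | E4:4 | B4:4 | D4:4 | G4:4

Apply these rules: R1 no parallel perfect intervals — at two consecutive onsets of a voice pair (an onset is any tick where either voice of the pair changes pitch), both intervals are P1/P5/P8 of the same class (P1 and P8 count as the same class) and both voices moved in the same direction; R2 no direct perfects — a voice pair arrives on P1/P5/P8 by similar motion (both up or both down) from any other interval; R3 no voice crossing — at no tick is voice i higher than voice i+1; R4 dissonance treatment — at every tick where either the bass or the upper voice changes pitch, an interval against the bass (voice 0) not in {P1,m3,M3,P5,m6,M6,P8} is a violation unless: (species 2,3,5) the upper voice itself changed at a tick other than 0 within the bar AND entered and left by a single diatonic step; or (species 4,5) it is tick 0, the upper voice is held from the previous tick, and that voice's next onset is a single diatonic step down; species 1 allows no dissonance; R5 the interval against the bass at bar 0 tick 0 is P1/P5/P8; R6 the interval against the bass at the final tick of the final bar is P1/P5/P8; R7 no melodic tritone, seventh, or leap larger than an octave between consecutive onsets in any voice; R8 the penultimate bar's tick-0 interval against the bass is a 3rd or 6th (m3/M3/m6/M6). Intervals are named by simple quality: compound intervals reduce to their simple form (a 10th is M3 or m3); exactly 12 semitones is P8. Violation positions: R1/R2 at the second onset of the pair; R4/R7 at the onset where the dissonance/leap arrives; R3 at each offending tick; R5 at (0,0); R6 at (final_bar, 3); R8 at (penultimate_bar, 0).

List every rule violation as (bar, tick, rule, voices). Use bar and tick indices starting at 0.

(0, 0, R3, (2, 3))
(0, 0, R5, (0, 3))
(0, 1, R3, (2, 3))
(0, 2, R3, (2, 3))
(0, 3, R3, (2, 3))
(1, 0, R1, (0, 1))
(1, 0, R2, (2, 3))
(1, 0, R3, (2, 3))
(1, 0, R4, (0, 2))
(1, 1, R3, (2, 3))
(1, 2, R3, (2, 3))
(1, 3, R3, (2, 3))
(2, 0, R2, (0, 3))
(2, 0, R2, (1, 2))
(2, 0, R3, (0, 1))
(2, 0, R4, (0, 1))
(2, 0, R4, (0, 2))
(2, 1, R3, (0, 1))
(2, 2, R3, (0, 1))
(2, 3, R3, (0, 1))
(3, 0, R3, (0, 1))
(3, 0, R3, (2, 3))
(3, 0, R4, (0, 1))
(3, 1, R3, (0, 1))
(3, 1, R3, (2, 3))
(3, 2, R3, (0, 1))
(3, 2, R3, (2, 3))
(3, 3, R3, (0, 1))
(3, 3, R3, (2, 3))
(4, 0, R1, (0, 2))
(4, 0, R3, (2, 3))
(4, 0, R4, (0, 1))
(4, 0, R7, (1,))
(4, 1, R3, (2, 3))
(4, 2, R3, (2, 3))
(4, 3, R3, (2, 3))
(5, 0, R2, (0, 3))
(5, 0, R3, (2, 3))
(5, 0, R4, (0, 2))
(5, 1, R3, (2, 3))
(5, 2, R3, (2, 3))
(5, 3, R3, (2, 3))
(6, 0, R1, (0, 3))
(6, 0, R3, (2, 3))
(6, 0, R8, (0, 3))
(6, 1, R3, (2, 3))
(6, 2, R3, (2, 3))
(6, 3, R3, (2, 3))
(7, 0, R2, (0, 1))
(7, 0, R2, (0, 2))
(7, 0, R2, (1, 2))
(7, 0, R3, (2, 3))
(7, 0, R7, (2,))
(7, 1, R3, (2, 3))
(7, 2, R3, (2, 3))
(7, 3, R3, (2, 3))
(7, 3, R6, (0, 3))

bar 0: v0=E3 v1=E4 v2=B4 v3=G4 downbeat m3
bar 1: v0=G3 v1=G4 v2=A4 v3=D4 downbeat P5
bar 2: v0=A3 v1=G3 v2=G4 v3=A4 downbeat P8
bar 3: v0=G3 v1=F3 v2=D5 v3=B4 downbeat M3
bar 4: v0=A3 v1=D5 v2=E5 v3=E4 downbeat P5
bar 5: v0=B3 v1=D4 v2=F5 v3=B4 downbeat P8
bar 6: v0=D3 v1=B3 v2=F4 v3=D4 downbeat P8
bar 7: v0=E3 v1=E4 v2=B4 v3=G4 downbeat m3
  -> R3 @ bar 0 tick 0 v(2, 3): B4 above G4
  -> R5 @ bar 0 tick 0 v(0, 3): opens on m3
  -> R3 @ bar 0 tick 1 v(2, 3): B4 above G4
  -> R3 @ bar 0 tick 2 v(2, 3): B4 above G4
  -> R3 @ bar 0 tick 3 v(2, 3): B4 above G4
  -> R1 @ bar 1 tick 0 v(0, 1): E3/E4 P8 -> G3/G4 P8 similar
  -> R2 @ bar 1 tick 0 v(2, 3): B4/G4 M3 -> A4/D4 P5 similar
  -> R3 @ bar 1 tick 0 v(2, 3): A4 above D4
  -> R4 @ bar 1 tick 0 v(0, 2): G3/A4 M2 untreated
  -> R3 @ bar 1 tick 1 v(2, 3): A4 above D4
  -> R3 @ bar 1 tick 2 v(2, 3): A4 above D4
  -> R3 @ bar 1 tick 3 v(2, 3): A4 above D4
  -> R2 @ bar 2 tick 0 v(0, 3): G3/D4 P5 -> A3/A4 P8 similar
  -> R2 @ bar 2 tick 0 v(1, 2): G4/A4 M2 -> G3/G4 P8 similar
  -> R3 @ bar 2 tick 0 v(0, 1): A3 above G3
  -> R4 @ bar 2 tick 0 v(0, 1): A3/G3 M2 untreated
  -> R4 @ bar 2 tick 0 v(0, 2): A3/G4 m7 untreated
  -> R3 @ bar 2 tick 1 v(0, 1): A3 above G3
  -> R3 @ bar 2 tick 2 v(0, 1): A3 above G3
  -> R3 @ bar 2 tick 3 v(0, 1): A3 above G3
  -> R3 @ bar 3 tick 0 v(0, 1): G3 above F3
  -> R3 @ bar 3 tick 0 v(2, 3): D5 above B4
  -> R4 @ bar 3 tick 0 v(0, 1): G3/F3 M2 untreated
  -> R3 @ bar 3 tick 1 v(0, 1): G3 above F3
  -> R3 @ bar 3 tick 1 v(2, 3): D5 above B4
  -> R3 @ bar 3 tick 2 v(0, 1): G3 above F3
  -> R3 @ bar 3 tick 2 v(2, 3): D5 above B4
  -> R3 @ bar 3 tick 3 v(0, 1): G3 above F3
  -> R3 @ bar 3 tick 3 v(2, 3): D5 above B4
  -> R1 @ bar 4 tick 0 v(0, 2): G3/D5 P5 -> A3/E5 P5 similar
  -> R3 @ bar 4 tick 0 v(2, 3): E5 above E4
  -> R4 @ bar 4 tick 0 v(0, 1): A3/D5 P4 untreated
  -> R7 @ bar 4 tick 0 v(1,): F3->D5 leap 21st
  -> R3 @ bar 4 tick 1 v(2, 3): E5 above E4
  -> R3 @ bar 4 tick 2 v(2, 3): E5 above E4
  -> R3 @ bar 4 tick 3 v(2, 3): E5 above E4
  -> R2 @ bar 5 tick 0 v(0, 3): A3/E4 P5 -> B3/B4 P8 similar
  -> R3 @ bar 5 tick 0 v(2, 3): F5 above B4
  -> R4 @ bar 5 tick 0 v(0, 2): B3/F5 TT untreated
  -> R3 @ bar 5 tick 1 v(2, 3): F5 above B4
  -> R3 @ bar 5 tick 2 v(2, 3): F5 above B4
  -> R3 @ bar 5 tick 3 v(2, 3): F5 above B4
  -> R1 @ bar 6 tick 0 v(0, 3): B3/B4 P8 -> D3/D4 P8 similar
  -> R3 @ bar 6 tick 0 v(2, 3): F4 above D4
  -> R8 @ bar 6 tick 0 v(0, 3): penult P8 not 3rd/6th
  -> R3 @ bar 6 tick 1 v(2, 3): F4 above D4
  -> R3 @ bar 6 tick 2 v(2, 3): F4 above D4
  -> R3 @ bar 6 tick 3 v(2, 3): F4 above D4
  -> R2 @ bar 7 tick 0 v(0, 1): D3/B3 M6 -> E3/E4 P8 similar
  -> R2 @ bar 7 tick 0 v(0, 2): D3/F4 m3 -> E3/B4 P5 similar
  -> R2 @ bar 7 tick 0 v(1, 2): B3/F4 TT -> E4/B4 P5 similar
  -> R3 @ bar 7 tick 0 v(2, 3): B4 above G4
  -> R7 @ bar 7 tick 0 v(2,): F4->B4 leap 6st
  -> R3 @ bar 7 tick 1 v(2, 3): B4 above G4
  -> R3 @ bar 7 tick 2 v(2, 3): B4 above G4
  -> R3 @ bar 7 tick 3 v(2, 3): B4 above G4
  -> R6 @ bar 7 tick 3 v(0, 3): closes on m3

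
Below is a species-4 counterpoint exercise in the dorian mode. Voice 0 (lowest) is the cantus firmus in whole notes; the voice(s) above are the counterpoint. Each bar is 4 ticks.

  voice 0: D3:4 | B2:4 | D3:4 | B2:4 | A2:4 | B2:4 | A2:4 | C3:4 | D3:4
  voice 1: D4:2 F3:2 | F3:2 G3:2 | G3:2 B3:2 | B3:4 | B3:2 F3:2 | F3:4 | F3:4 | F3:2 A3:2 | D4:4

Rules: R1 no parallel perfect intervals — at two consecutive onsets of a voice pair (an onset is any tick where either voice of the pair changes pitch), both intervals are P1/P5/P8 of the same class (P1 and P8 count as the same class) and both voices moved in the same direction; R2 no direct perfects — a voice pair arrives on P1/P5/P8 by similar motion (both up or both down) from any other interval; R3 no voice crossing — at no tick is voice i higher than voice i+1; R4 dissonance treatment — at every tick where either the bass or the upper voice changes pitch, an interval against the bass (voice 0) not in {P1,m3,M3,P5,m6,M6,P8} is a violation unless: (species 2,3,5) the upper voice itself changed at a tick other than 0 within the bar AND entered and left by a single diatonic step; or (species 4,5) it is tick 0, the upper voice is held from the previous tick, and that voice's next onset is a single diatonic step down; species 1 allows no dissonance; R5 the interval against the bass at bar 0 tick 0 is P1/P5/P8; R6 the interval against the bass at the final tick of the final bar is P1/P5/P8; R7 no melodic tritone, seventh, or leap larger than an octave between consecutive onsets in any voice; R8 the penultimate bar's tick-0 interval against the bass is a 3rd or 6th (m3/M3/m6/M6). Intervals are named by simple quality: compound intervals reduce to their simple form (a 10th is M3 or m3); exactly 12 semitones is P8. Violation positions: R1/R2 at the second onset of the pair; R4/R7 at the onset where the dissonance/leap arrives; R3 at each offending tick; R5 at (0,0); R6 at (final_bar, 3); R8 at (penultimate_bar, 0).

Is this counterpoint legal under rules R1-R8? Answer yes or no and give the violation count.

bar 0: v0=D3 v1=D4 (P8)
bar 1: v0=B2 v1=F3 (TT)
bar 2: v0=D3 v1=G3 (P4)
bar 3: v0=B2 v1=B3 (P8)
bar 4: v0=A2 v1=B3 (M2)
bar 5: v0=B2 v1=F3 (TT)
bar 6: v0=A2 v1=F3 (m6)
bar 7: v0=C3 v1=F3 (P4)
bar 8: v0=D3 v1=D4 (P8)
  R4 @ bar1.0: B2/F3 TT untreated
  R4 @ bar2.0: D3/G3 P4 untreated
  R4 @ bar4.0: A2/B3 M2 untreated
  R7 @ bar4.2: B3->F3 leap 6st
  R4 @ bar5.0: B2/F3 TT untreated
  R4 @ bar7.0: C3/F3 P4 untreated
  R8 @ bar7.0: penult P4 not 3rd/6th
  R2 @ bar8.0: C3/A3 M6 -> D3/D4 P8 similar

No (8 violations)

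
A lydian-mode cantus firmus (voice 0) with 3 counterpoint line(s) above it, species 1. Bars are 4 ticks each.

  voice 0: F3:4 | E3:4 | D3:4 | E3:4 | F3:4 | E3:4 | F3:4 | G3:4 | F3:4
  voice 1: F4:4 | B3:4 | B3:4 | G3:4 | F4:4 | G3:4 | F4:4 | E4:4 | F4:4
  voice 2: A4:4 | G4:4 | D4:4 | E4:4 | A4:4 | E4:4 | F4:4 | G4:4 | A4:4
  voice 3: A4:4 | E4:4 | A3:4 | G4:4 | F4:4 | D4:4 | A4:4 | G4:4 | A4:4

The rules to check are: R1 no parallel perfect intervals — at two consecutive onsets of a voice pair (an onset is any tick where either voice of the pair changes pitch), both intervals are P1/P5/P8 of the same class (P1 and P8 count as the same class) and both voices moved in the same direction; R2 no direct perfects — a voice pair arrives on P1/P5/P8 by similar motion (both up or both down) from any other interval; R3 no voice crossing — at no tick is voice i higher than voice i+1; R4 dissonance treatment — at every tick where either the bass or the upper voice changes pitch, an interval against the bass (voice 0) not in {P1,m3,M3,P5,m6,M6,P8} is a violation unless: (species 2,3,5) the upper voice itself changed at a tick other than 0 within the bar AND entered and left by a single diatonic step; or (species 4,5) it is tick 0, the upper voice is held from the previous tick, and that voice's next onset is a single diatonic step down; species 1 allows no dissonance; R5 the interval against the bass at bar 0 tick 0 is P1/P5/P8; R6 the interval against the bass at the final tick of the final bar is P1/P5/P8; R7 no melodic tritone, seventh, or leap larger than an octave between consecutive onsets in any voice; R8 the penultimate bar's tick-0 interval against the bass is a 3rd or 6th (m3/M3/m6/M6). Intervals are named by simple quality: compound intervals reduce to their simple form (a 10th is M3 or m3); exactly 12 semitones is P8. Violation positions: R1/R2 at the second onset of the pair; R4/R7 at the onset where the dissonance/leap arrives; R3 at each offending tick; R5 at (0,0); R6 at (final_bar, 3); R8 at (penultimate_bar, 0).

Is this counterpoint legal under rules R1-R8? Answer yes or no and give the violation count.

No (41 violations)

bar 0: v0=F3 v1=F4 v2=A4 v3=A4 (M3)
bar 1: v0=E3 v1=B3 v2=G4 v3=E4 (P8)
bar 2: v0=D3 v1=B3 v2=D4 v3=A3 (P5)
bar 3: v0=E3 v1=G3 v2=E4 v3=G4 (m3)
bar 4: v0=F3 v1=F4 v2=A4 v3=F4 (P8)
bar 5: v0=E3 v1=G3 v2=E4 v3=D4 (m7)
bar 6: v0=F3 v1=F4 v2=F4 v3=A4 (M3)
bar 7: v0=G3 v1=E4 v2=G4 v3=G4 (P8)
bar 8: v0=F3 v1=F4 v2=A4 v3=A4 (M3)
  R5 @ bar0.0: opens on M3
  R5 @ bar0.0: opens on M3
  R2 @ bar1.0: F3/F4 P8 -> E3/B3 P5 similar
  R2 @ bar1.0: F3/A4 M3 -> E3/E4 P8 similar
  R3 @ bar1.0: G4 above E4
  R7 @ bar1.0: F4->B3 leap 6st
  R3 @ bar1.1: G4 above E4
  R3 @ bar1.2: G4 above E4
  R3 @ bar1.3: G4 above E4
  R2 @ bar2.0: E3/G4 m3 -> D3/D4 P8 similar
  R2 @ bar2.0: E3/E4 P8 -> D3/A3 P5 similar
  R3 @ bar2.0: D4 above A3
  R3 @ bar2.1: D4 above A3
  R3 @ bar2.2: D4 above A3
  R3 @ bar2.3: D4 above A3
  R1 @ bar3.0: D3/D4 P8 -> E3/E4 P8 similar
  R7 @ bar3.0: A3->G4 leap 10st
  R2 @ bar4.0: E3/G3 m3 -> F3/F4 P8 similar
  R3 @ bar4.0: A4 above F4
  R7 @ bar4.0: G3->F4 leap 10st
  R3 @ bar4.1: A4 above F4
  R3 @ bar4.2: A4 above F4
  R3 @ bar4.3: A4 above F4
  R2 @ bar5.0: F3/A4 M3 -> E3/E4 P8 similar
  R2 @ bar5.0: F4/F4 P1 -> G3/D4 P5 similar
  R3 @ bar5.0: E4 above D4
  R4 @ bar5.0: E3/D4 m7 untreated
  R7 @ bar5.0: F4->G3 leap 10st
  R3 @ bar5.1: E4 above D4
  R3 @ bar5.2: E4 above D4
  R3 @ bar5.3: E4 above D4
  R1 @ bar6.0: E3/E4 P8 -> F3/F4 P8 similar
  R2 @ bar6.0: E3/G3 m3 -> F3/F4 P8 similar
  R2 @ bar6.0: G3/E4 M6 -> F4/F4 P1 similar
  R7 @ bar6.0: G3->F4 leap 10st
  R1 @ bar7.0: F3/F4 P8 -> G3/G4 P8 similar
  R8 @ bar7.0: penult P8 not 3rd/6th
  R8 @ bar7.0: penult P8 not 3rd/6th
  R1 @ bar8.0: G4/G4 P1 -> A4/A4 P1 similar
  R6 @ bar8.3: closes on M3
  R6 @ bar8.3: closes on M3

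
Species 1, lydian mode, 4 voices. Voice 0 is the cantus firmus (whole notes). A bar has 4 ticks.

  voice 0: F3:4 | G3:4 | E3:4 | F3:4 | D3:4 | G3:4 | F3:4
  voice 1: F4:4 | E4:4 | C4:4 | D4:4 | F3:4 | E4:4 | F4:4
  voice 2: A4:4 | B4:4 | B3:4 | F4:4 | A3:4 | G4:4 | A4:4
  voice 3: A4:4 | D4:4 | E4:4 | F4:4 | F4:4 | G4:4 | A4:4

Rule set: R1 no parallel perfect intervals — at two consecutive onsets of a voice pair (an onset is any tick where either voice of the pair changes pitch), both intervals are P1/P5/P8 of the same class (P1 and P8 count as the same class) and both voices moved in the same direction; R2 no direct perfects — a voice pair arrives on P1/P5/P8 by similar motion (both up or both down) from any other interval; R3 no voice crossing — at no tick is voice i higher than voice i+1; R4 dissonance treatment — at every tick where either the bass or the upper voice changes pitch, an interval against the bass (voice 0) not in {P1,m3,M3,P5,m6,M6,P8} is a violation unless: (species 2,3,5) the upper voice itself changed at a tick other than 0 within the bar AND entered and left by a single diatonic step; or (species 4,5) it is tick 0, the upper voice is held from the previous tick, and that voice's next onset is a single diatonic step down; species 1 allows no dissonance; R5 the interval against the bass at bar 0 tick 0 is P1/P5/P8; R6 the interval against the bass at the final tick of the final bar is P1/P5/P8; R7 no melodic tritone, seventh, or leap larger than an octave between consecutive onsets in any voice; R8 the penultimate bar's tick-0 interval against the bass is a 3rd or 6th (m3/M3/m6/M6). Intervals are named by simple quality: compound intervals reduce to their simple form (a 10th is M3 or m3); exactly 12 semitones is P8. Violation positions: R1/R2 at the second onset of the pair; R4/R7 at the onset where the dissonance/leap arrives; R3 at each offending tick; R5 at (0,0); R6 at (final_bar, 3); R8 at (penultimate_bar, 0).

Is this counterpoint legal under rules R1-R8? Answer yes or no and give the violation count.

bar 0: v0=F3 v1=F4 v2=A4 v3=A4 (M3)
bar 1: v0=G3 v1=E4 v2=B4 v3=D4 (P5)
bar 2: v0=E3 v1=C4 v2=B3 v3=E4 (P8)
bar 3: v0=F3 v1=D4 v2=F4 v3=F4 (P8)
bar 4: v0=D3 v1=F3 v2=A3 v3=F4 (m3)
bar 5: v0=G3 v1=E4 v2=G4 v3=G4 (P8)
bar 6: v0=F3 v1=F4 v2=A4 v3=A4 (M3)
  R5 @ bar0.0: opens on M3
  R5 @ bar0.0: opens on M3
  R3 @ bar1.0: B4 above D4
  R3 @ bar1.1: B4 above D4
  R3 @ bar1.2: B4 above D4
  R3 @ bar1.3: B4 above D4
  R2 @ bar2.0: G3/B4 M3 -> E3/B3 P5 similar
  R3 @ bar2.0: C4 above B3
  R3 @ bar2.1: C4 above B3
  R3 @ bar2.2: C4 above B3
  R3 @ bar2.3: C4 above B3
  R1 @ bar3.0: E3/E4 P8 -> F3/F4 P8 similar
  R2 @ bar3.0: E3/B3 P5 -> F3/F4 P8 similar
  R2 @ bar3.0: B3/E4 P4 -> F4/F4 P1 similar
  R7 @ bar3.0: B3->F4 leap 6st
  R2 @ bar4.0: F3/F4 P8 -> D3/A3 P5 similar
  R2 @ bar5.0: D3/A3 P5 -> G3/G4 P8 similar
  R2 @ bar5.0: D3/F4 m3 -> G3/G4 P8 similar
  R2 @ bar5.0: A3/F4 m6 -> G4/G4 P1 similar
  R7 @ bar5.0: F3->E4 leap 11st
  R7 @ bar5.0: A3->G4 leap 10st
  R8 @ bar5.0: penult P8 not 3rd/6th
  R8 @ bar5.0: penult P8 not 3rd/6th
  R1 @ bar6.0: G4/G4 P1 -> A4/A4 P1 similar
  R6 @ bar6.3: closes on M3
  R6 @ bar6.3: closes on M3

No (26 violations)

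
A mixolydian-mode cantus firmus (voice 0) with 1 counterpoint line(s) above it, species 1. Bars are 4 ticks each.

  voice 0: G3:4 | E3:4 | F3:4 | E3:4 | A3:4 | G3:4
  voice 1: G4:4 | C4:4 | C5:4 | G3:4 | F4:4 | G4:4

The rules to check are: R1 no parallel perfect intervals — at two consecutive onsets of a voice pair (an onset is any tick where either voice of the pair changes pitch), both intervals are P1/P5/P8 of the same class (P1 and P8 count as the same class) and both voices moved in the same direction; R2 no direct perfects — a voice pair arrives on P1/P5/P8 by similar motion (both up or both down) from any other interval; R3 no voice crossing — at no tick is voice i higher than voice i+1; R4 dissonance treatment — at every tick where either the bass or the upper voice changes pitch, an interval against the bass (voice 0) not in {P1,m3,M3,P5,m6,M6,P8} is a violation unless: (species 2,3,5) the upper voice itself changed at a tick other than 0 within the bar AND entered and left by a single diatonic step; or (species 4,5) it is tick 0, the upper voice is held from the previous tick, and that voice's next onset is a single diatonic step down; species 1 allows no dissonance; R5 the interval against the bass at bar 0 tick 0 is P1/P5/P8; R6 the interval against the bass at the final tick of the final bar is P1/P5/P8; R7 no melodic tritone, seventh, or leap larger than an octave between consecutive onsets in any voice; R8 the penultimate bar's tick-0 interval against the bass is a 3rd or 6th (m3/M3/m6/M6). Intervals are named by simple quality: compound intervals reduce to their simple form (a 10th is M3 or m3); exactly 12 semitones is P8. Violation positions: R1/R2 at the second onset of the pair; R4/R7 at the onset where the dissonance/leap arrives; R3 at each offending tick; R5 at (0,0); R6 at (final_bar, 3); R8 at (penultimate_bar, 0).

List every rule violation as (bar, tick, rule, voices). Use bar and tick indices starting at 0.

(2, 0, R2, (0, 1))
(3, 0, R7, (1,))
(4, 0, R7, (1,))

bar 0: v0=G3 v1=G4 downbeat P8
bar 1: v0=E3 v1=C4 downbeat m6
bar 2: v0=F3 v1=C5 downbeat P5
bar 3: v0=E3 v1=G3 downbeat m3
bar 4: v0=A3 v1=F4 downbeat m6
bar 5: v0=G3 v1=G4 downbeat P8
  -> R2 @ bar 2 tick 0 v(0, 1): E3/C4 m6 -> F3/C5 P5 similar
  -> R7 @ bar 3 tick 0 v(1,): C5->G3 leap 17st
  -> R7 @ bar 4 tick 0 v(1,): G3->F4 leap 10st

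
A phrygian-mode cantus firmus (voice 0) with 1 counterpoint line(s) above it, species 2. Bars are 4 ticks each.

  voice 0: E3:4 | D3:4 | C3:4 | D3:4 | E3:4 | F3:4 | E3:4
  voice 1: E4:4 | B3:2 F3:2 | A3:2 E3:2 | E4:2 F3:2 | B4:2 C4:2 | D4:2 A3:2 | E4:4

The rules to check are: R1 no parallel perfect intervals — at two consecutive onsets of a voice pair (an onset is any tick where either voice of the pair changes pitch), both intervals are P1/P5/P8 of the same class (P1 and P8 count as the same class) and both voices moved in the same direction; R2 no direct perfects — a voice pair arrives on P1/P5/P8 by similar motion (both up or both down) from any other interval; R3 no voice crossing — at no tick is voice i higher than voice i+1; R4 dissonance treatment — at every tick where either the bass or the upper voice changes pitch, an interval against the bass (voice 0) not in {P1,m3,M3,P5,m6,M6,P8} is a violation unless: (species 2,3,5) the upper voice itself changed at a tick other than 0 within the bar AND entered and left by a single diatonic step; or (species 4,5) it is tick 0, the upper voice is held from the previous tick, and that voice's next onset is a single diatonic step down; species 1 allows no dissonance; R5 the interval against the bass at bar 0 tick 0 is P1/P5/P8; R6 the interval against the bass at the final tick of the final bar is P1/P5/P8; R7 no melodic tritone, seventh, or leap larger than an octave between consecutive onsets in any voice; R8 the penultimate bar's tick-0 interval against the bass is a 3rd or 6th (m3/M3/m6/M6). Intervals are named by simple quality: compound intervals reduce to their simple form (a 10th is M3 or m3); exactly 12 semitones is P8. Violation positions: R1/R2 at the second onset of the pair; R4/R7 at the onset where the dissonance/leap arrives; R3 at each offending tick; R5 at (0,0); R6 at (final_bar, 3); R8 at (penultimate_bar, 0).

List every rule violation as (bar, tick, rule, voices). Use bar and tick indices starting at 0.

(1, 2, R7, (1,))
(3, 0, R4, (0, 1))
(3, 2, R7, (1,))
(4, 0, R2, (0, 1))
(4, 0, R7, (1,))
(4, 2, R7, (1,))

bar 0: v0=E3 v1=E4 downbeat P8
bar 1: v0=D3 v1=B3 downbeat M6
bar 2: v0=C3 v1=A3 downbeat M6
bar 3: v0=D3 v1=E4 downbeat M2
bar 4: v0=E3 v1=B4 downbeat P5
bar 5: v0=F3 v1=D4 downbeat M6
bar 6: v0=E3 v1=E4 downbeat P8
  -> R7 @ bar 1 tick 2 v(1,): B3->F3 leap 6st
  -> R4 @ bar 3 tick 0 v(0, 1): D3/E4 M2 untreated
  -> R7 @ bar 3 tick 2 v(1,): E4->F3 leap 11st
  -> R2 @ bar 4 tick 0 v(0, 1): D3/F3 m3 -> E3/B4 P5 similar
  -> R7 @ bar 4 tick 0 v(1,): F3->B4 leap 18st
  -> R7 @ bar 4 tick 2 v(1,): B4->C4 leap 11st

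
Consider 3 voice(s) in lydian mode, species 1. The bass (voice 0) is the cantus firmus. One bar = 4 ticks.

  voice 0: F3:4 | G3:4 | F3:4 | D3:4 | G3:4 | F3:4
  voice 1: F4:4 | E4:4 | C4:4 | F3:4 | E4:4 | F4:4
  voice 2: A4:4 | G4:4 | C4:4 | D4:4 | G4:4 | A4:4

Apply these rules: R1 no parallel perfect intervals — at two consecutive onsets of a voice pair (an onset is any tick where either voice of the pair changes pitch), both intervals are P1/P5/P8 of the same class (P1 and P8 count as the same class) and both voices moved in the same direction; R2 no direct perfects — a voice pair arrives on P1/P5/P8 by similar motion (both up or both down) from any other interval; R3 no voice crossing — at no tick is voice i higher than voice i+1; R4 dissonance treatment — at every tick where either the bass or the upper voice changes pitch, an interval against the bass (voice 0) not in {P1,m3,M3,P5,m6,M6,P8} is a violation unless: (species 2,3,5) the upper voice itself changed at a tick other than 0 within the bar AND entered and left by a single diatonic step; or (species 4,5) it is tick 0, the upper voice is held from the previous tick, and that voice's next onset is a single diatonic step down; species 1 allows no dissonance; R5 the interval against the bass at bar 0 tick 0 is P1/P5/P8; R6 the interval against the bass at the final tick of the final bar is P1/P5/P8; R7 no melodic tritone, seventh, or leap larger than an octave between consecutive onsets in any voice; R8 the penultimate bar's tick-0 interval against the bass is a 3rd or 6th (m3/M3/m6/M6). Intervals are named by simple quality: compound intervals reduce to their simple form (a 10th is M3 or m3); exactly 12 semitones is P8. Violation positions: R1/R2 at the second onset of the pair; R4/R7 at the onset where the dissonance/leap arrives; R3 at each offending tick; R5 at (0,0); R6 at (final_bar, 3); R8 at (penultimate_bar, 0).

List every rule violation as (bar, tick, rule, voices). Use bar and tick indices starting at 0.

(0, 0, R5, (0, 2))
(2, 0, R2, (0, 1))
(2, 0, R2, (0, 2))
(2, 0, R2, (1, 2))
(4, 0, R1, (0, 2))
(4, 0, R7, (1,))
(4, 0, R8, (0, 2))
(5, 3, R6, (0, 2))

bar 0: v0=F3 v1=F4 v2=A4 downbeat M3
bar 1: v0=G3 v1=E4 v2=G4 downbeat P8
bar 2: v0=F3 v1=C4 v2=C4 downbeat P5
bar 3: v0=D3 v1=F3 v2=D4 downbeat P8
bar 4: v0=G3 v1=E4 v2=G4 downbeat P8
bar 5: v0=F3 v1=F4 v2=A4 downbeat M3
  -> R5 @ bar 0 tick 0 v(0, 2): opens on M3
  -> R2 @ bar 2 tick 0 v(0, 1): G3/E4 M6 -> F3/C4 P5 similar
  -> R2 @ bar 2 tick 0 v(0, 2): G3/G4 P8 -> F3/C4 P5 similar
  -> R2 @ bar 2 tick 0 v(1, 2): E4/G4 m3 -> C4/C4 P1 similar
  -> R1 @ bar 4 tick 0 v(0, 2): D3/D4 P8 -> G3/G4 P8 similar
  -> R7 @ bar 4 tick 0 v(1,): F3->E4 leap 11st
  -> R8 @ bar 4 tick 0 v(0, 2): penult P8 not 3rd/6th
  -> R6 @ bar 5 tick 3 v(0, 2): closes on M3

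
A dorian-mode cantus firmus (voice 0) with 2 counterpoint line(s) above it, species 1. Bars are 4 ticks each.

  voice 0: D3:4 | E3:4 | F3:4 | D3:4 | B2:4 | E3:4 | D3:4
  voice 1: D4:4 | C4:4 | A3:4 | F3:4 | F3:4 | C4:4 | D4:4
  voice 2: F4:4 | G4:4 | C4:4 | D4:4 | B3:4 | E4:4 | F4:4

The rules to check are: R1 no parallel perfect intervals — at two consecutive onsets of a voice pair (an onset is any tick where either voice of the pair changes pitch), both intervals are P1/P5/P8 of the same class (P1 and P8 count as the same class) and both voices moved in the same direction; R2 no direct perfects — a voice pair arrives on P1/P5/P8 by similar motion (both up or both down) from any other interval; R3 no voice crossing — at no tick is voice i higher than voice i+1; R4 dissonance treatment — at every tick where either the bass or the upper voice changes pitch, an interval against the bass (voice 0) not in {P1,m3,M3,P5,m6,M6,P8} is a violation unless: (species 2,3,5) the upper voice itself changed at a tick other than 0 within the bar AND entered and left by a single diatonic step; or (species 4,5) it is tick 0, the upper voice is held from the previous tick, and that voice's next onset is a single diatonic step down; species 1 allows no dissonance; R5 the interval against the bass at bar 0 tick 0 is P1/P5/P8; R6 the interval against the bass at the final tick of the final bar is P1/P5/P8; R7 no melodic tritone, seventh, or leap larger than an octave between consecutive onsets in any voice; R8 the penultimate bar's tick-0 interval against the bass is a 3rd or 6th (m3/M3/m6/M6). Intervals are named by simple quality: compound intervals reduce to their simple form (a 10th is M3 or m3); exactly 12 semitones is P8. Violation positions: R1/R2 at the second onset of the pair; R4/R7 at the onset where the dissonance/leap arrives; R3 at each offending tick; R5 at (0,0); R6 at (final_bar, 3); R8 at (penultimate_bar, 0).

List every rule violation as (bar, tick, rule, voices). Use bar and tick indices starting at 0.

bar 0: v0=D3 v1=D4 v2=F4 downbeat m3
bar 1: v0=E3 v1=C4 v2=G4 downbeat m3
bar 2: v0=F3 v1=A3 v2=C4 downbeat P5
bar 3: v0=D3 v1=F3 v2=D4 downbeat P8
bar 4: v0=B2 v1=F3 v2=B3 downbeat P8
bar 5: v0=E3 v1=C4 v2=E4 downbeat P8
bar 6: v0=D3 v1=D4 v2=F4 downbeat m3
  -> R5 @ bar 0 tick 0 v(0, 2): opens on m3
  -> R1 @ bar 4 tick 0 v(0, 2): D3/D4 P8 -> B2/B3 P8 similar
  -> R4 @ bar 4 tick 0 v(0, 1): B2/F3 TT untreated
  -> R1 @ bar 5 tick 0 v(0, 2): B2/B3 P8 -> E3/E4 P8 similar
  -> R8 @ bar 5 tick 0 v(0, 2): penult P8 not 3rd/6th
  -> R6 @ bar 6 tick 3 v(0, 2): closes on m3

(0, 0, R5, (0, 2))
(4, 0, R1, (0, 2))
(4, 0, R4, (0, 1))
(5, 0, R1, (0, 2))
(5, 0, R8, (0, 2))
(6, 3, R6, (0, 2))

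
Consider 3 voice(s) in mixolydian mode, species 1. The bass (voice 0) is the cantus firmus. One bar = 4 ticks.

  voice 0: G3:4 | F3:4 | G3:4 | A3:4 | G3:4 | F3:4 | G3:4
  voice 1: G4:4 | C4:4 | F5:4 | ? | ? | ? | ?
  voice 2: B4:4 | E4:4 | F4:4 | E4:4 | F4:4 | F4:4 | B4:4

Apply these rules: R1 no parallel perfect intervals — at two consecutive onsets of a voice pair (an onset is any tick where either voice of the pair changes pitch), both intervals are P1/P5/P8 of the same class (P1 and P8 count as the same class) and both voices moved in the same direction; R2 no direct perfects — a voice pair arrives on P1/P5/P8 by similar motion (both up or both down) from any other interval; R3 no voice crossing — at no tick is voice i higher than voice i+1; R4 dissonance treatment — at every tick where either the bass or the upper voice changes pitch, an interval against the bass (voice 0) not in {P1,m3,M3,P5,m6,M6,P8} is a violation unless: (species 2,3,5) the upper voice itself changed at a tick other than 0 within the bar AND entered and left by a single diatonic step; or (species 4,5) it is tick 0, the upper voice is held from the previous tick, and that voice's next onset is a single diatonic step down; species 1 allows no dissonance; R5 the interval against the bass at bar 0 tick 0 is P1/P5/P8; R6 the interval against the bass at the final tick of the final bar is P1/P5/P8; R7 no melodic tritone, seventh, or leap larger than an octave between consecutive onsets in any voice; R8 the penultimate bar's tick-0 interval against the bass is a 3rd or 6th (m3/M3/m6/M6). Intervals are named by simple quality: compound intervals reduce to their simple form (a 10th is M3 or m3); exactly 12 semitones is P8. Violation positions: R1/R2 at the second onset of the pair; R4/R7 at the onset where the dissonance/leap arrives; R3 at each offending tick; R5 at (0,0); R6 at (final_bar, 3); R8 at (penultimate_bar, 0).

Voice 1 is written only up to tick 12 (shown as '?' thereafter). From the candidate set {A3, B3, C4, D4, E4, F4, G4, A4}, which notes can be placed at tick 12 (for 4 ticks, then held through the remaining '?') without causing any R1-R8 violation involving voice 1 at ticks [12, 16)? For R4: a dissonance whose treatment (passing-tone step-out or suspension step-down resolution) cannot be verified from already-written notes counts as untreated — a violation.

{}

A3: violates R2,R7
B3: violates R4,R7
C4: violates R7
D4: violates R4,R7
E4: violates R1,R7
F4: violates R3
G4: violates R3,R4,R7
A4: violates R3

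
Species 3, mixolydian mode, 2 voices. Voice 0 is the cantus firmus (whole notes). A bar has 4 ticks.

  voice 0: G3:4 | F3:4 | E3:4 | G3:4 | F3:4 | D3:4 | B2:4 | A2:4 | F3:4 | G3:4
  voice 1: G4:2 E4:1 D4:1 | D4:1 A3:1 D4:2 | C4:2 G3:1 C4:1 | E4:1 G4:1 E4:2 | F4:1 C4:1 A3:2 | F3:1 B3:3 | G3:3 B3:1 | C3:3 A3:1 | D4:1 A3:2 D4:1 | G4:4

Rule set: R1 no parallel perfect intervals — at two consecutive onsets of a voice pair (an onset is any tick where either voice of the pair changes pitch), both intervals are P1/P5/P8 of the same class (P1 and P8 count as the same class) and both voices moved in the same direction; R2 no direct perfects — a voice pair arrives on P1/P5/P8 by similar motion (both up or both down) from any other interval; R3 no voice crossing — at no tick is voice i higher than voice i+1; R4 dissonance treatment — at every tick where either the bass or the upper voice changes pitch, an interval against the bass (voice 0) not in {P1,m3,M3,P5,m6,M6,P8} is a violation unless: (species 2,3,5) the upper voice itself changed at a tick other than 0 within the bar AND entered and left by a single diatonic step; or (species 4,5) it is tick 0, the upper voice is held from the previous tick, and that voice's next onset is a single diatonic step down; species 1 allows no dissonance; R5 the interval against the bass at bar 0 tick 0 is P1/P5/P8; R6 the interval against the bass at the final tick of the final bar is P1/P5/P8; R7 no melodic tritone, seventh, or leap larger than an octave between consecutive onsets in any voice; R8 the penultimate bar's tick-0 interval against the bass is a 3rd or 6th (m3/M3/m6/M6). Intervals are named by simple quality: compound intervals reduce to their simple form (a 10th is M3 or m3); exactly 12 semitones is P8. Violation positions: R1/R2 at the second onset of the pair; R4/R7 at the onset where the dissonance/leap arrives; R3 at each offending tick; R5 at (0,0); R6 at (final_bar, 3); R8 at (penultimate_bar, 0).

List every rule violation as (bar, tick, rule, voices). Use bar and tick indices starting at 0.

(5, 1, R7, (1,))
(7, 0, R7, (1,))
(9, 0, R2, (0, 1))

bar 0: v0=G3 v1=G4 downbeat P8
bar 1: v0=F3 v1=D4 downbeat M6
bar 2: v0=E3 v1=C4 downbeat m6
bar 3: v0=G3 v1=E4 downbeat M6
bar 4: v0=F3 v1=F4 downbeat P8
bar 5: v0=D3 v1=F3 downbeat m3
bar 6: v0=B2 v1=G3 downbeat m6
bar 7: v0=A2 v1=C3 downbeat m3
bar 8: v0=F3 v1=D4 downbeat M6
bar 9: v0=G3 v1=G4 downbeat P8
  -> R7 @ bar 5 tick 1 v(1,): F3->B3 leap 6st
  -> R7 @ bar 7 tick 0 v(1,): B3->C3 leap 11st
  -> R2 @ bar 9 tick 0 v(0, 1): F3/D4 M6 -> G3/G4 P8 similar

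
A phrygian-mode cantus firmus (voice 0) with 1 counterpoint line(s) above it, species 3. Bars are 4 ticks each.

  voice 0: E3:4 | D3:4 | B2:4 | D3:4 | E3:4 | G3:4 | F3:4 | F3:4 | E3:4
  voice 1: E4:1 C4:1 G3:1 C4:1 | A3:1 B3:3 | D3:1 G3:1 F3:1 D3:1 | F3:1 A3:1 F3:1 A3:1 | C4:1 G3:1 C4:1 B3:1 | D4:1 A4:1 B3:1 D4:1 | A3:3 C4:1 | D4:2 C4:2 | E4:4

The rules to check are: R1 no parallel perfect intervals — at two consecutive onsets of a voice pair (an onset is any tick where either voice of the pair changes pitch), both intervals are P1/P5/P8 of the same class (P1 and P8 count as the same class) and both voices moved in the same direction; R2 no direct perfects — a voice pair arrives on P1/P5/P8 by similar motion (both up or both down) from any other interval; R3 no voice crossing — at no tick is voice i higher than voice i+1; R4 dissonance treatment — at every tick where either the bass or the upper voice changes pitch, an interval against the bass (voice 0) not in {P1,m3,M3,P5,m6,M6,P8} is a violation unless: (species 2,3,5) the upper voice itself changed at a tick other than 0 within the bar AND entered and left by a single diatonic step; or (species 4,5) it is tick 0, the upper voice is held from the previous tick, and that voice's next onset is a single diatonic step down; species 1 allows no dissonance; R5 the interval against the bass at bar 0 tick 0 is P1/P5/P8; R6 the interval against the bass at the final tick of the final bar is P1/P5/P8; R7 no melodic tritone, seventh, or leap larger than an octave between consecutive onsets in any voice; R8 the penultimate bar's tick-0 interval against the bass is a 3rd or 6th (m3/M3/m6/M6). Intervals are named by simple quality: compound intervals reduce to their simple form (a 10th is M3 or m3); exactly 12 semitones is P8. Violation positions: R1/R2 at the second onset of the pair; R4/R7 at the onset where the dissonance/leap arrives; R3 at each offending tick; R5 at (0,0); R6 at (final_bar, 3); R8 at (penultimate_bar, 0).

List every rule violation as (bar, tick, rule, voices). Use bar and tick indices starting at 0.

bar 0: v0=E3 v1=E4 downbeat P8
bar 1: v0=D3 v1=A3 downbeat P5
bar 2: v0=B2 v1=D3 downbeat m3
bar 3: v0=D3 v1=F3 downbeat m3
bar 4: v0=E3 v1=C4 downbeat m6
bar 5: v0=G3 v1=D4 downbeat P5
bar 6: v0=F3 v1=A3 downbeat M3
bar 7: v0=F3 v1=D4 downbeat M6
bar 8: v0=E3 v1=E4 downbeat P8
  -> R2 @ bar 1 tick 0 v(0, 1): E3/C4 m6 -> D3/A3 P5 similar
  -> R4 @ bar 2 tick 2 v(0, 1): B2/F3 TT untreated
  -> R1 @ bar 5 tick 0 v(0, 1): E3/B3 P5 -> G3/D4 P5 similar
  -> R4 @ bar 5 tick 1 v(0, 1): G3/A4 M2 untreated
  -> R7 @ bar 5 tick 2 v(1,): A4->B3 leap 10st

(1, 0, R2, (0, 1))
(2, 2, R4, (0, 1))
(5, 0, R1, (0, 1))
(5, 1, R4, (0, 1))
(5, 2, R7, (1,))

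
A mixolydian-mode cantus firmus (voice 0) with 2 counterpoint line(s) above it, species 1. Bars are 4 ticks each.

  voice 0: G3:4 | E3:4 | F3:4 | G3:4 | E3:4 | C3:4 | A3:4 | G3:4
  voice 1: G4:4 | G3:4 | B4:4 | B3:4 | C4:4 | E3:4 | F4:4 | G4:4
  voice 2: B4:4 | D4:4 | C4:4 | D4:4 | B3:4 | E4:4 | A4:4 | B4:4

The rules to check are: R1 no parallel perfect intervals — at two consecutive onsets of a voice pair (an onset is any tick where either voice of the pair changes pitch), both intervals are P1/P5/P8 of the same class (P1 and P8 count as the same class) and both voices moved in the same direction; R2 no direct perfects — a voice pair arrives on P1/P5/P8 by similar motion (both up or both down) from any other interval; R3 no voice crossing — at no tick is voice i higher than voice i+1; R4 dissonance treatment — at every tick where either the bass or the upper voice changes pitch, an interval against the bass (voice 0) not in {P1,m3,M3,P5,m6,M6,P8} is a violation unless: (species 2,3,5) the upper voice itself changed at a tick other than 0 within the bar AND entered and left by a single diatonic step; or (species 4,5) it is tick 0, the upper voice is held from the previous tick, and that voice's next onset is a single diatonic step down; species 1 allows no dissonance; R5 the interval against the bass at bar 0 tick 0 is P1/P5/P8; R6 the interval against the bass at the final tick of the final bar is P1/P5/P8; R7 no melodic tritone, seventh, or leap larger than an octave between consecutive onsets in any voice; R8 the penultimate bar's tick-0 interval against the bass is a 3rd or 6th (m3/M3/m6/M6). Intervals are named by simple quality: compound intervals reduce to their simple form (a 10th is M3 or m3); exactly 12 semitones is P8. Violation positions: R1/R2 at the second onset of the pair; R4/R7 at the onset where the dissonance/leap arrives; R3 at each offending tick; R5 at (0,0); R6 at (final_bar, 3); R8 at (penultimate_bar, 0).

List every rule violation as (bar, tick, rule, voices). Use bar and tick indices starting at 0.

(0, 0, R5, (0, 2))
(1, 0, R2, (1, 2))
(1, 0, R4, (0, 2))
(2, 0, R3, (1, 2))
(2, 0, R4, (0, 1))
(2, 0, R7, (1,))
(2, 1, R3, (1, 2))
(2, 2, R3, (1, 2))
(2, 3, R3, (1, 2))
(3, 0, R1, (0, 2))
(4, 0, R1, (0, 2))
(4, 0, R3, (1, 2))
(4, 1, R3, (1, 2))
(4, 2, R3, (1, 2))
(4, 3, R3, (1, 2))
(6, 0, R2, (0, 2))
(6, 0, R7, (1,))
(6, 0, R8, (0, 2))
(7, 3, R6, (0, 2))

bar 0: v0=G3 v1=G4 v2=B4 downbeat M3
bar 1: v0=E3 v1=G3 v2=D4 downbeat m7
bar 2: v0=F3 v1=B4 v2=C4 downbeat P5
bar 3: v0=G3 v1=B3 v2=D4 downbeat P5
bar 4: v0=E3 v1=C4 v2=B3 downbeat P5
bar 5: v0=C3 v1=E3 v2=E4 downbeat M3
bar 6: v0=A3 v1=F4 v2=A4 downbeat P8
bar 7: v0=G3 v1=G4 v2=B4 downbeat M3
  -> R5 @ bar 0 tick 0 v(0, 2): opens on M3
  -> R2 @ bar 1 tick 0 v(1, 2): G4/B4 M3 -> G3/D4 P5 similar
  -> R4 @ bar 1 tick 0 v(0, 2): E3/D4 m7 untreated
  -> R3 @ bar 2 tick 0 v(1, 2): B4 above C4
  -> R4 @ bar 2 tick 0 v(0, 1): F3/B4 TT untreated
  -> R7 @ bar 2 tick 0 v(1,): G3->B4 leap 16st
  -> R3 @ bar 2 tick 1 v(1, 2): B4 above C4
  -> R3 @ bar 2 tick 2 v(1, 2): B4 above C4
  -> R3 @ bar 2 tick 3 v(1, 2): B4 above C4
  -> R1 @ bar 3 tick 0 v(0, 2): F3/C4 P5 -> G3/D4 P5 similar
  -> R1 @ bar 4 tick 0 v(0, 2): G3/D4 P5 -> E3/B3 P5 similar
  -> R3 @ bar 4 tick 0 v(1, 2): C4 above B3
  -> R3 @ bar 4 tick 1 v(1, 2): C4 above B3
  -> R3 @ bar 4 tick 2 v(1, 2): C4 above B3
  -> R3 @ bar 4 tick 3 v(1, 2): C4 above B3
  -> R2 @ bar 6 tick 0 v(0, 2): C3/E4 M3 -> A3/A4 P8 similar
  -> R7 @ bar 6 tick 0 v(1,): E3->F4 leap 13st
  -> R8 @ bar 6 tick 0 v(0, 2): penult P8 not 3rd/6th
  -> R6 @ bar 7 tick 3 v(0, 2): closes on M3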